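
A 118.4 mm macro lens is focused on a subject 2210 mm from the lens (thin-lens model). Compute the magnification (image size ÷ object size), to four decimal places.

0.0566×

Thin lens: 1/f = 1/dₒ + 1/dᵢ → 1/dᵢ = 1/118.4 − 1/2210 = 0.0079935 mm⁻¹, so dᵢ ≈ 125.1023 mm.
Magnification m = dᵢ/dₒ = 125.1023/2210 ≈ 0.05661.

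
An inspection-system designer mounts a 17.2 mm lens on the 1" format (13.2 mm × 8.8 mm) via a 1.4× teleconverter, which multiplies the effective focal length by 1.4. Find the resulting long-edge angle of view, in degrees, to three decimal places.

30.655°

Effective focal length f = 17.2 × 1.4 = 24.08 mm.
α = 2·arctan(13.2 / (2 × 24.08)) = 2·arctan(0.27409) ≈ 30.6551°.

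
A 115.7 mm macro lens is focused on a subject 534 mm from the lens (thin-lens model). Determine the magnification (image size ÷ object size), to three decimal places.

Thin lens: 1/f = 1/dₒ + 1/dᵢ → 1/dᵢ = 1/115.7 − 1/534 = 0.0067704 mm⁻¹, so dᵢ ≈ 147.7021 mm.
Magnification m = dᵢ/dₒ = 147.7021/534 ≈ 0.27660.

0.277×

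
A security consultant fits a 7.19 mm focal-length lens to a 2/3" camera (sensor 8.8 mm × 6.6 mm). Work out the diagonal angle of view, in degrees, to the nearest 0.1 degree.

74.8°

Sensor diagonal = √(8.8² + 6.6²) = √121.0000 ≈ 11.0000 mm.
Angle of view α = 2·arctan(d/2f) with d = 11.0000 mm and f = 7.19 mm.
d/2f = 0.76495; arctan(0.76495) ≈ 37.4142°, so α ≈ 74.8285°.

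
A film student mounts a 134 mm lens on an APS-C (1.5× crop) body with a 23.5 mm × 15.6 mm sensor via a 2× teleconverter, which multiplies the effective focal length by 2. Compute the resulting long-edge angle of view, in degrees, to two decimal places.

Effective focal length f = 134 × 2 = 268 mm.
α = 2·arctan(23.5 / (2 × 268)) = 2·arctan(0.04384) ≈ 5.0209°.

5.02°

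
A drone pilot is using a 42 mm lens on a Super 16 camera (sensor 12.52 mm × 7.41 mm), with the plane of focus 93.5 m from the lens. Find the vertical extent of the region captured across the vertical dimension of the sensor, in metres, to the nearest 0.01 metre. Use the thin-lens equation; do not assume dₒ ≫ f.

16.49 m

dₒ: 93.5 m = 93500 mm.
Similar triangles through the lens centre give W/dₒ = h/dᵢ; with 1/f = 1/dₒ + 1/dᵢ this gives W = h·(dₒ − f)/f.
W = 7.41 mm × (93500 − 42) / 42 = 7.41 × 2225.1905 ≈ 16488.661 mm = 16.4887 m.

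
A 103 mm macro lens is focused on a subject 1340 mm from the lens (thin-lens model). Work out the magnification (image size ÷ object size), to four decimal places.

0.0833×

Thin lens: 1/f = 1/dₒ + 1/dᵢ → 1/dᵢ = 1/103 − 1/1340 = 0.0089625 mm⁻¹, so dᵢ ≈ 111.5764 mm.
Magnification m = dᵢ/dₒ = 111.5764/1340 ≈ 0.08327.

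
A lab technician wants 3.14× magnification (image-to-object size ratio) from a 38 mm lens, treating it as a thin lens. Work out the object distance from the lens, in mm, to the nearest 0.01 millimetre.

With m = dᵢ/dₒ and 1/f = 1/dₒ + 1/dᵢ, substituting dᵢ = m·dₒ gives 1/f = (1 + 1/m)/dₒ, hence dₒ = f·(1 + 1/m).
dₒ = 38 × (1 + 1/3.14) = 38 × 1.31847 ≈ 50.102 mm.

50.10 mm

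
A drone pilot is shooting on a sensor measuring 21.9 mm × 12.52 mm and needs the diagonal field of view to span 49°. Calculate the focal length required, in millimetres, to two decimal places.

Sensor diagonal = √(21.9² + 12.52²) = √636.3604 ≈ 25.2262 mm.
From α = 2·arctan(d/2f) we get f = d / (2·tan(α/2)).
With d = 25.2262 mm and α/2 = 24.5°, tan(α/2) ≈ 0.45573, so f ≈ 25.2262 / 0.91145 ≈ 27.6769 mm.

27.68 mm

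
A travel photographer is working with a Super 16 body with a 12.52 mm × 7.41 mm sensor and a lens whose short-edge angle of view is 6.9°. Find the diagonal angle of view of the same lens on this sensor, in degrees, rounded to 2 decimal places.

13.50°

From the short-edge AOV: f = 7.41 / (2·tan(3.45°)) = 7.41 / 0.12057 ≈ 61.4563 mm.
Sensor diagonal = √(12.52² + 7.41²) = √211.6585 ≈ 14.5485 mm.
Diagonal AOV = 2·arctan(14.5485 / (2 × 61.4563)) = 2·arctan(0.11836) ≈ 13.5008°.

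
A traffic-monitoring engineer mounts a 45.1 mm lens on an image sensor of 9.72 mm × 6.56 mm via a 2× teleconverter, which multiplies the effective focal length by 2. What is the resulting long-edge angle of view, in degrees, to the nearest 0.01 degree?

Effective focal length f = 45.1 × 2 = 90.2 mm.
α = 2·arctan(9.72 / (2 × 90.2)) = 2·arctan(0.05388) ≈ 6.1683°.

6.17°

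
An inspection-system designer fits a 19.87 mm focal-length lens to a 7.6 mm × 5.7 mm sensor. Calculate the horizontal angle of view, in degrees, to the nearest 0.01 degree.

Angle of view α = 2·arctan(w/2f) with w = 7.6 mm and f = 19.87 mm.
w/2f = 0.19124; arctan(0.19124) ≈ 10.8267°, so α ≈ 21.6534°.

21.65°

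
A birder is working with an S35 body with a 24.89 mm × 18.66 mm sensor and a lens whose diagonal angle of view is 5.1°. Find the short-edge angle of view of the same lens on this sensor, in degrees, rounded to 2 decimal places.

Sensor diagonal = √(24.89² + 18.66²) = √967.7077 ≈ 31.1080 mm.
From the diagonal AOV: f = 31.1080 / (2·tan(2.55°)) = 31.1080 / 0.08907 ≈ 349.2510 mm.
Short-edge AOV = 2·arctan(18.66 / (2 × 349.2510)) = 2·arctan(0.02671) ≈ 3.0605°.

3.06°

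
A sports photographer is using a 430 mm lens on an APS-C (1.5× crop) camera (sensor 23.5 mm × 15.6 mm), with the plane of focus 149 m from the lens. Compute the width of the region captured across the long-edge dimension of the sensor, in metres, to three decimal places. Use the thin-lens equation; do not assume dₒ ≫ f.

dₒ: 149 m = 149000 mm.
Similar triangles through the lens centre give W/dₒ = w/dᵢ; with 1/f = 1/dₒ + 1/dᵢ this gives W = w·(dₒ − f)/f.
W = 23.5 mm × (149000 − 430) / 430 = 23.5 × 345.5116 ≈ 8119.523 mm = 8.11952 m.

8.120 m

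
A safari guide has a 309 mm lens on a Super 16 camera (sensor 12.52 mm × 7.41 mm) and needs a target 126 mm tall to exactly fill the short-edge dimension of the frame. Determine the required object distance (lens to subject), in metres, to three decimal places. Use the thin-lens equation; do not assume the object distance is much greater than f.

Magnification m = h/W = dᵢ/dₒ; combined with 1/f = 1/dₒ + 1/dᵢ this gives dₒ = f·(1 + W/h).
dₒ = 309 mm × (1 + 126/7.41) = 309 × 18.0040 ≈ 5563.251 mm = 5.56325 m.

5.563 m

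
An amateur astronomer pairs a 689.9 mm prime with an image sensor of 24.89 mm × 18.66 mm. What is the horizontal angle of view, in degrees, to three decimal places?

Angle of view α = 2·arctan(w/2f) with w = 24.89 mm and f = 689.9 mm.
w/2f = 0.01804; arctan(0.01804) ≈ 1.0334°, so α ≈ 2.0669°.

2.067°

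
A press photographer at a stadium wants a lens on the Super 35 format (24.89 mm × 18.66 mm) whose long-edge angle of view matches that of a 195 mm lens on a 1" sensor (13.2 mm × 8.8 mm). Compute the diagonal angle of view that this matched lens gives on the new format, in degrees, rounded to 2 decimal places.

Equal long-edge AOV ⇒ f₂ = f₁ · 24.89/13.2 = 195 × 1.88561 ≈ 367.6932 mm.
Sensor diagonal = √(24.89² + 18.66²) = √967.7077 ≈ 31.1080 mm.
Diagonal AOV on the new format = 2·arctan(31.1080 / (2 × 367.6932)) = 2·arctan(0.04230) ≈ 4.8445°.

4.84°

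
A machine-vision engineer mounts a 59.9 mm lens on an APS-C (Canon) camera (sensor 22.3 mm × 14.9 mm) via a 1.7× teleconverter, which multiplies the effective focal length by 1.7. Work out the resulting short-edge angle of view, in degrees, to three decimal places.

8.369°

Effective focal length f = 59.9 × 1.7 = 101.83 mm.
α = 2·arctan(14.9 / (2 × 101.83)) = 2·arctan(0.07316) ≈ 8.3687°.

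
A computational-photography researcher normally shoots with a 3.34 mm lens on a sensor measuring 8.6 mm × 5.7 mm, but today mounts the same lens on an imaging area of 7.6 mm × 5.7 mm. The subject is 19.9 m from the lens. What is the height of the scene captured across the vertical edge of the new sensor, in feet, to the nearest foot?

111 ft

The focal length stays 3.34 mm; the relevant sensor dimension is now h = 5.7 mm. Object distance dₒ = 19.9 m = 19900 mm.
Thin-lens field height W = h·(dₒ − f)/f = 5.7 × (19900 − 3.34)/3.34 ≈ 33955.378 mm = 33955.378/304.8 ft = 111.402 ft.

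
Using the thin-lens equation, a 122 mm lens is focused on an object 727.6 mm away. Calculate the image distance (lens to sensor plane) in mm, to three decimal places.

1/dᵢ = 1/f − 1/dₒ = 1/122 − 1/727.6 = 0.0068223 mm⁻¹.
dᵢ = 1/0.0068223 ≈ 146.5773 mm.

146.577 mm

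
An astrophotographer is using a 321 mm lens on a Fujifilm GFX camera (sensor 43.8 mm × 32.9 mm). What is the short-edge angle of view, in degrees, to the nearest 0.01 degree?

Angle of view α = 2·arctan(h/2f) with h = 32.9 mm and f = 321 mm.
h/2f = 0.05125; arctan(0.05125) ≈ 2.9336°, so α ≈ 5.8672°.

5.87°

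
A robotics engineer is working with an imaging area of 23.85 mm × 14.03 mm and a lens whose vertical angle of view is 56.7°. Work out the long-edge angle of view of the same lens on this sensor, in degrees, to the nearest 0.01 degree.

85.06°

From the vertical AOV: f = 14.03 / (2·tan(28.35°)) = 14.03 / 1.07914 ≈ 13.0011 mm.
Long-edge AOV = 2·arctan(23.85 / (2 × 13.0011)) = 2·arctan(0.91723) ≈ 85.0561°.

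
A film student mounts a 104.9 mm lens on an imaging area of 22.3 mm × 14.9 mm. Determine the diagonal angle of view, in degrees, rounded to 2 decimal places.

14.57°

Sensor diagonal = √(22.3² + 14.9²) = √719.3000 ≈ 26.8198 mm.
Angle of view α = 2·arctan(d/2f) with d = 26.8198 mm and f = 104.9 mm.
d/2f = 0.12783; arctan(0.12783) ≈ 7.2849°, so α ≈ 14.5698°.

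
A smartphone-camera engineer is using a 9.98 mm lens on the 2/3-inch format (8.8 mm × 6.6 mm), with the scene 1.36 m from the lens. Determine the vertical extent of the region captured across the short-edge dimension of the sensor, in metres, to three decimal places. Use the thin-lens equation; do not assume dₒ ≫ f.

0.893 m

dₒ: 1.36 m = 1360 mm.
Similar triangles through the lens centre give W/dₒ = h/dᵢ; with 1/f = 1/dₒ + 1/dᵢ this gives W = h·(dₒ − f)/f.
W = 6.6 mm × (1360 − 9.98) / 9.98 = 6.6 × 135.2725 ≈ 892.799 mm = 0.892799 m.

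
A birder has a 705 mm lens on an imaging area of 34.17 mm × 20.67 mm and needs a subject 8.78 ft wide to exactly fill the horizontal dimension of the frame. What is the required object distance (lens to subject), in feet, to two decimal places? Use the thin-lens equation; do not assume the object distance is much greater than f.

183.46 ft

W: 8.78 ft × 304.8 mm/ft = 2676.14 mm.
Magnification m = w/W = dᵢ/dₒ; combined with 1/f = 1/dₒ + 1/dᵢ this gives dₒ = f·(1 + W/w).
dₒ = 705 mm × (1 + 2676.14/34.17) = 705 × 79.3185 ≈ 55919.558 mm = 55919.558/304.8 ft = 183.463 ft.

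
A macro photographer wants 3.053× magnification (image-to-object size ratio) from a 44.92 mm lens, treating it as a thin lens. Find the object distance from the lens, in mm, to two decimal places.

59.63 mm

With m = dᵢ/dₒ and 1/f = 1/dₒ + 1/dᵢ, substituting dᵢ = m·dₒ gives 1/f = (1 + 1/m)/dₒ, hence dₒ = f·(1 + 1/m).
dₒ = 44.92 × (1 + 1/3.053) = 44.92 × 1.32755 ≈ 59.633 mm.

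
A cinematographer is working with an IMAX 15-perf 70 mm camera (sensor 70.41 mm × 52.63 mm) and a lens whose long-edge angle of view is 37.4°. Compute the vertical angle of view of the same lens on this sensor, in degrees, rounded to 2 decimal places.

From the long-edge AOV: f = 70.41 / (2·tan(18.7°)) = 70.41 / 0.67696 ≈ 104.0087 mm.
Vertical AOV = 2·arctan(52.63 / (2 × 104.0087)) = 2·arctan(0.25301) ≈ 28.3966°.

28.40°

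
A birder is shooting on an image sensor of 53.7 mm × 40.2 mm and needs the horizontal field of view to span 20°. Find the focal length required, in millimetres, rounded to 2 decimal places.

152.27 mm

From α = 2·arctan(w/2f) we get f = w / (2·tan(α/2)).
With w = 53.7 mm and α/2 = 10°, tan(α/2) ≈ 0.17633, so f ≈ 53.7 / 0.35265 ≈ 152.2739 mm.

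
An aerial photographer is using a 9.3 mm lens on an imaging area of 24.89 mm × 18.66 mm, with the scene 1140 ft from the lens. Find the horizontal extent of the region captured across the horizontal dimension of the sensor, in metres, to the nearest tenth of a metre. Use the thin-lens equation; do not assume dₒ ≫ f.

929.9 m

dₒ: 1140 ft × 304.8 mm/ft = 347471.99 mm.
Similar triangles through the lens centre give W/dₒ = w/dᵢ; with 1/f = 1/dₒ + 1/dᵢ this gives W = w·(dₒ − f)/f.
W = 24.89 mm × (347472 − 9.3) / 9.3 = 24.89 × 37361.5794 ≈ 929929.712 mm = 929.93 m.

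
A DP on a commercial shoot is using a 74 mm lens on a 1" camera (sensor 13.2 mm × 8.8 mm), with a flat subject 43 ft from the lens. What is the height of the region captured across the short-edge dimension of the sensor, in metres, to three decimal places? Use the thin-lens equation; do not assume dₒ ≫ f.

1.550 m

dₒ: 43 ft × 304.8 mm/ft = 13106.40 mm.
Similar triangles through the lens centre give W/dₒ = h/dᵢ; with 1/f = 1/dₒ + 1/dᵢ this gives W = h·(dₒ − f)/f.
W = 8.8 mm × (13106.4 − 74) / 74 = 8.8 × 176.1135 ≈ 1549.799 mm = 1.5498 m.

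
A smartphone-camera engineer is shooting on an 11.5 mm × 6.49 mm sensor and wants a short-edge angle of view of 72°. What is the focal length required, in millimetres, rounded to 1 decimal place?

4.5 mm

From α = 2·arctan(h/2f) we get f = h / (2·tan(α/2)).
With h = 6.49 mm and α/2 = 36°, tan(α/2) ≈ 0.72654, so f ≈ 6.49 / 1.45309 ≈ 4.4664 mm.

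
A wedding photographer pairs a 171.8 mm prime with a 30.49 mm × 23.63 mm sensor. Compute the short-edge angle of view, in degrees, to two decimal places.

7.87°

Angle of view α = 2·arctan(h/2f) with h = 23.63 mm and f = 171.8 mm.
h/2f = 0.06877; arctan(0.06877) ≈ 3.9341°, so α ≈ 7.8683°.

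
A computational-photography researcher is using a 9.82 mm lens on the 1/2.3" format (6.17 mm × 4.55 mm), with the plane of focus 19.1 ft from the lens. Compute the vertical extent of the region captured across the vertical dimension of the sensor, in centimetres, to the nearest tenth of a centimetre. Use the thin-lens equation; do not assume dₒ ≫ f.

269.3 cm

dₒ: 19.1 ft × 304.8 mm/ft = 5821.68 mm.
Similar triangles through the lens centre give W/dₒ = h/dᵢ; with 1/f = 1/dₒ + 1/dᵢ this gives W = h·(dₒ − f)/f.
W = 4.55 mm × (5821.68 − 9.82) / 9.82 = 4.55 × 591.8391 ≈ 2692.868 mm = 269.287 cm.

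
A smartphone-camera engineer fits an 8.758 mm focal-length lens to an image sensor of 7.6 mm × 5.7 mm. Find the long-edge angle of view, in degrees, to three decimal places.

Angle of view α = 2·arctan(w/2f) with w = 7.6 mm and f = 8.758 mm.
w/2f = 0.43389; arctan(0.43389) ≈ 23.4555°, so α ≈ 46.9110°.

46.911°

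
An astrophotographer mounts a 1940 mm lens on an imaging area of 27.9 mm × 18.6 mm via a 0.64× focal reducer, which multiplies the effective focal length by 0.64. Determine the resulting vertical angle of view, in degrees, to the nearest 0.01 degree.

0.86°

Effective focal length f = 1940 × 0.64 = 1241.6 mm.
α = 2·arctan(18.6 / (2 × 1241.6)) = 2·arctan(0.00749) ≈ 0.8583°.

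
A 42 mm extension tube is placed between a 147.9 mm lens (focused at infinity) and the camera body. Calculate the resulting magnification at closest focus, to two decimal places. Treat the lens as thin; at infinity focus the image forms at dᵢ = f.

The tube moves the image plane from f to f + e, so dᵢ = 147.9 + 42 = 189.9 mm. Focus is achieved when 1/f = 1/dₒ + 1/dᵢ, giving dₒ = 1/(1/f − 1/(f+e)).
Magnification m = dᵢ/dₒ = (f+e)·(1/f − 1/(f+e)) = e/f = 42/147.9 ≈ 0.2840.

0.28×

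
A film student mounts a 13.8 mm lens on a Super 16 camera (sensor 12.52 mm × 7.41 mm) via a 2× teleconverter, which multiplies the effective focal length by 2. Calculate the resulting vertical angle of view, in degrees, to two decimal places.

15.29°

Effective focal length f = 13.8 × 2 = 27.6 mm.
α = 2·arctan(7.41 / (2 × 27.6)) = 2·arctan(0.13424) ≈ 15.2913°.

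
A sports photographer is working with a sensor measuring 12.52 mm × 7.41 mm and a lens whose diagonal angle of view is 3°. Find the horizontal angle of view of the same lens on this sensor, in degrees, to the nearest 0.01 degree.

Sensor diagonal = √(12.52² + 7.41²) = √211.6585 ≈ 14.5485 mm.
From the diagonal AOV: f = 14.5485 / (2·tan(1.5°)) = 14.5485 / 0.05237 ≈ 277.7922 mm.
Horizontal AOV = 2·arctan(12.52 / (2 × 277.7922)) = 2·arctan(0.02253) ≈ 2.5819°.

2.58°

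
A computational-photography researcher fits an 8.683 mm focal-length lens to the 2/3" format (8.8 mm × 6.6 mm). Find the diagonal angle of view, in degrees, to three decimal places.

64.702°

Sensor diagonal = √(8.8² + 6.6²) = √121.0000 ≈ 11.0000 mm.
Angle of view α = 2·arctan(d/2f) with d = 11.0000 mm and f = 8.683 mm.
d/2f = 0.63342; arctan(0.63342) ≈ 32.3511°, so α ≈ 64.7021°.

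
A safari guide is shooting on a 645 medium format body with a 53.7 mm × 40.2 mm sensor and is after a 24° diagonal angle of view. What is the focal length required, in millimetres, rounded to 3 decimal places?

Sensor diagonal = √(53.7² + 40.2²) = √4499.7300 ≈ 67.0800 mm.
From α = 2·arctan(d/2f) we get f = d / (2·tan(α/2)).
With d = 67.0800 mm and α/2 = 12°, tan(α/2) ≈ 0.21256, so f ≈ 67.0800 / 0.42511 ≈ 157.7934 mm.

157.793 mm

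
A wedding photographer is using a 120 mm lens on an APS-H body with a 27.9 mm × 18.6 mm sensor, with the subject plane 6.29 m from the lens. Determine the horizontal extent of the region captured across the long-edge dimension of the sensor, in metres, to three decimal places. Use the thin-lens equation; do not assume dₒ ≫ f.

1.435 m

dₒ: 6.29 m = 6290 mm.
Similar triangles through the lens centre give W/dₒ = w/dᵢ; with 1/f = 1/dₒ + 1/dᵢ this gives W = w·(dₒ − f)/f.
W = 27.9 mm × (6290 − 120) / 120 = 27.9 × 51.4167 ≈ 1434.525 mm = 1.43453 m.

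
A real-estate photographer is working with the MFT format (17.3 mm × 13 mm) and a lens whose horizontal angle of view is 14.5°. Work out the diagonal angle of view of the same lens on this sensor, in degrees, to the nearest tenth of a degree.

From the horizontal AOV: f = 17.3 / (2·tan(7.25°)) = 17.3 / 0.25443 ≈ 67.9946 mm.
Sensor diagonal = √(17.3² + 13²) = √468.2900 ≈ 21.6400 mm.
Diagonal AOV = 2·arctan(21.6400 / (2 × 67.9946)) = 2·arctan(0.15913) ≈ 18.0834°.

18.1°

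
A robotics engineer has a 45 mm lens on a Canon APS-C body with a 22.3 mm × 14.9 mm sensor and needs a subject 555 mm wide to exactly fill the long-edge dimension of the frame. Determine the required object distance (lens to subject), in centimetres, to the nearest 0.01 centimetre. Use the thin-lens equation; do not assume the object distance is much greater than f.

Magnification m = w/W = dᵢ/dₒ; combined with 1/f = 1/dₒ + 1/dᵢ this gives dₒ = f·(1 + W/w).
dₒ = 45 mm × (1 + 555/22.3) = 45 × 25.8879 ≈ 1164.955 mm = 116.496 cm.

116.50 cm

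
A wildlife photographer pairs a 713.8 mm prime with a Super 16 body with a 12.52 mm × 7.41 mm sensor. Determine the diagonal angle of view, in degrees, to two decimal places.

1.17°

Sensor diagonal = √(12.52² + 7.41²) = √211.6585 ≈ 14.5485 mm.
Angle of view α = 2·arctan(d/2f) with d = 14.5485 mm and f = 713.8 mm.
d/2f = 0.01019; arctan(0.01019) ≈ 0.5839°, so α ≈ 1.1677°.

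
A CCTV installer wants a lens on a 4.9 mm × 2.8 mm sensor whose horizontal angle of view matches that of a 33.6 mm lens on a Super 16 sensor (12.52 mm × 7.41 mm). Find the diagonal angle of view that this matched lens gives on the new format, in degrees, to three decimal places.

24.222°

Equal horizontal AOV ⇒ f₂ = f₁ · 4.9/12.52 = 33.6 × 0.39137 ≈ 13.1502 mm.
Sensor diagonal = √(4.9² + 2.8²) = √31.8500 ≈ 5.6436 mm.
Diagonal AOV on the new format = 2·arctan(5.6436 / (2 × 13.1502)) = 2·arctan(0.21458) ≈ 24.2220°.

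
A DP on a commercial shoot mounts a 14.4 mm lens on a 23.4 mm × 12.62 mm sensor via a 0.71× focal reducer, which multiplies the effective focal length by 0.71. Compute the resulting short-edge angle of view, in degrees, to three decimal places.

Effective focal length f = 14.4 × 0.71 = 10.224 mm.
α = 2·arctan(12.62 / (2 × 10.224)) = 2·arctan(0.61718) ≈ 63.3637°.

63.364°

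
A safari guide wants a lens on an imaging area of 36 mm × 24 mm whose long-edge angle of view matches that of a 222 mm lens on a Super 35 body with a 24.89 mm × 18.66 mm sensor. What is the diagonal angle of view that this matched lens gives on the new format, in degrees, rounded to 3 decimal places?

7.709°

Equal long-edge AOV ⇒ f₂ = f₁ · 36/24.89 = 222 × 1.44636 ≈ 321.0928 mm.
Sensor diagonal = √(36² + 24²) = √1872.0000 ≈ 43.2666 mm.
Diagonal AOV on the new format = 2·arctan(43.2666 / (2 × 321.0928)) = 2·arctan(0.06737) ≈ 7.7088°.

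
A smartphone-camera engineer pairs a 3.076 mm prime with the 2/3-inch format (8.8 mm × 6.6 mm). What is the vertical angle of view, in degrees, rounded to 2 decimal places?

Angle of view α = 2·arctan(h/2f) with h = 6.6 mm and f = 3.076 mm.
h/2f = 1.07282; arctan(1.07282) ≈ 47.0121°, so α ≈ 94.0241°.

94.02°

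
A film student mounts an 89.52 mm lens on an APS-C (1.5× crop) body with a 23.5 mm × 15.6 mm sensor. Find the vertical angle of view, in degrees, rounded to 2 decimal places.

9.96°

Angle of view α = 2·arctan(h/2f) with h = 15.6 mm and f = 89.52 mm.
h/2f = 0.08713; arctan(0.08713) ≈ 4.9797°, so α ≈ 9.9594°.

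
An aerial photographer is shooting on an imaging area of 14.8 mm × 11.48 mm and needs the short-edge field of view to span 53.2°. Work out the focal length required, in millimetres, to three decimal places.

11.463 mm

From α = 2·arctan(h/2f) we get f = h / (2·tan(α/2)).
With h = 11.48 mm and α/2 = 26.6°, tan(α/2) ≈ 0.50076, so f ≈ 11.48 / 1.00153 ≈ 11.4625 mm.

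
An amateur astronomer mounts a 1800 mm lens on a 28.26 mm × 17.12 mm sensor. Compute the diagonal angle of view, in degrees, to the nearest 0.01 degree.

1.05°

Sensor diagonal = √(28.26² + 17.12²) = √1091.7220 ≈ 33.0412 mm.
Angle of view α = 2·arctan(d/2f) with d = 33.0412 mm and f = 1800 mm.
d/2f = 0.00918; arctan(0.00918) ≈ 0.5259°, so α ≈ 1.0517°.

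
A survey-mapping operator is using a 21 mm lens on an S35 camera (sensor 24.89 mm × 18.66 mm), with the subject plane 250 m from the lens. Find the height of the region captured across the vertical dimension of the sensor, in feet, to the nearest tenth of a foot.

728.8 ft

dₒ: 250 m = 250000 mm.
Similar triangles through the lens centre give W/dₒ = h/dᵢ; with 1/f = 1/dₒ + 1/dᵢ this gives W = h·(dₒ − f)/f.
W = 18.66 mm × (250000 − 21) / 21 = 18.66 × 11903.7619 ≈ 222124.197 mm = 222124.197/304.8 ft = 728.754 ft.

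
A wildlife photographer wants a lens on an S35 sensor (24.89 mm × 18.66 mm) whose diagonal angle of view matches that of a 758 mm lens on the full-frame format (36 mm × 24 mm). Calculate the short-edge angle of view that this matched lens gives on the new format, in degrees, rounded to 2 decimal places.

Sensor diagonal = √(36² + 24²) = √1872.0000 ≈ 43.2666 mm.
Sensor diagonal = √(24.89² + 18.66²) = √967.7077 ≈ 31.1080 mm.
Equal diagonal AOV ⇒ f₂ = f₁ · 31.1080/43.2666 = 758 × 0.71898 ≈ 544.9898 mm.
Short-edge AOV on the new format = 2·arctan(18.66 / (2 × 544.9898)) = 2·arctan(0.01712) ≈ 1.9616°.

1.96°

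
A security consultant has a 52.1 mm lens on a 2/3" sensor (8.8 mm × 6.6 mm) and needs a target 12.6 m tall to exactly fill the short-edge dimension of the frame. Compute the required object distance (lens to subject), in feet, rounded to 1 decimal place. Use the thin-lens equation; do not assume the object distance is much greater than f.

326.5 ft

W: 12.6 m = 12600 mm.
Magnification m = h/W = dᵢ/dₒ; combined with 1/f = 1/dₒ + 1/dᵢ this gives dₒ = f·(1 + W/h).
dₒ = 52.1 mm × (1 + 12600/6.6) = 52.1 × 1910.0909 ≈ 99515.736 mm = 99515.736/304.8 ft = 326.495 ft.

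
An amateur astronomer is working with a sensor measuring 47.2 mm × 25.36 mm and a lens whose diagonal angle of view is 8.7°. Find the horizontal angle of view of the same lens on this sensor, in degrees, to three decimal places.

7.667°

Sensor diagonal = √(47.2² + 25.36²) = √2870.9696 ≈ 53.5814 mm.
From the diagonal AOV: f = 53.5814 / (2·tan(4.35°)) = 53.5814 / 0.15214 ≈ 352.1941 mm.
Horizontal AOV = 2·arctan(47.2 / (2 × 352.1941)) = 2·arctan(0.06701) ≈ 7.6671°.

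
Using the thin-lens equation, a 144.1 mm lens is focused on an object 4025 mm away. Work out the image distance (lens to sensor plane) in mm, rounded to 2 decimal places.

149.45 mm

1/dᵢ = 1/f − 1/dₒ = 1/144.1 − 1/4025 = 0.0066912 mm⁻¹.
dᵢ = 1/0.0066912 ≈ 149.4505 mm.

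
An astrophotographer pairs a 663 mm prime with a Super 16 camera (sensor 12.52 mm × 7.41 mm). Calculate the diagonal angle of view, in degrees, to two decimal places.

Sensor diagonal = √(12.52² + 7.41²) = √211.6585 ≈ 14.5485 mm.
Angle of view α = 2·arctan(d/2f) with d = 14.5485 mm and f = 663 mm.
d/2f = 0.01097; arctan(0.01097) ≈ 0.6286°, so α ≈ 1.2572°.

1.26°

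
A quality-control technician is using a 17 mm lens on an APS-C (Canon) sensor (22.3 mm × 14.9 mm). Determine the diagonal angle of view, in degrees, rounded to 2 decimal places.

Sensor diagonal = √(22.3² + 14.9²) = √719.3000 ≈ 26.8198 mm.
Angle of view α = 2·arctan(d/2f) with d = 26.8198 mm and f = 17 mm.
d/2f = 0.78882; arctan(0.78882) ≈ 38.2670°, so α ≈ 76.5339°.

76.53°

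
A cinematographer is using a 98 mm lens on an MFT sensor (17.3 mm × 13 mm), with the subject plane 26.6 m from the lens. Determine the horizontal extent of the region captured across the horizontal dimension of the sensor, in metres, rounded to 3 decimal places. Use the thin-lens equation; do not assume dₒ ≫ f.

4.678 m

dₒ: 26.6 m = 26600 mm.
Similar triangles through the lens centre give W/dₒ = w/dᵢ; with 1/f = 1/dₒ + 1/dᵢ this gives W = w·(dₒ − f)/f.
W = 17.3 mm × (26600 − 98) / 98 = 17.3 × 270.4286 ≈ 4678.414 mm = 4.67841 m.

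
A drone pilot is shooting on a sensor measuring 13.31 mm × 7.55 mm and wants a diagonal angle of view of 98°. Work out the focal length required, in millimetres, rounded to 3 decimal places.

Sensor diagonal = √(13.31² + 7.55²) = √234.1586 ≈ 15.3022 mm.
From α = 2·arctan(d/2f) we get f = d / (2·tan(α/2)).
With d = 15.3022 mm and α/2 = 49°, tan(α/2) ≈ 1.15037, so f ≈ 15.3022 / 2.30074 ≈ 6.6510 mm.

6.651 mm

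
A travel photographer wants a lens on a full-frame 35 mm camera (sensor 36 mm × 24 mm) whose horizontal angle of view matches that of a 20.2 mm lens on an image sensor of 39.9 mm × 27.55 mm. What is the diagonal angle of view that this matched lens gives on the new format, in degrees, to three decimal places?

99.773°

Equal horizontal AOV ⇒ f₂ = f₁ · 36/39.9 = 20.2 × 0.90226 ≈ 18.2256 mm.
Sensor diagonal = √(36² + 24²) = √1872.0000 ≈ 43.2666 mm.
Diagonal AOV on the new format = 2·arctan(43.2666 / (2 × 18.2256)) = 2·arctan(1.18698) ≈ 99.7733°.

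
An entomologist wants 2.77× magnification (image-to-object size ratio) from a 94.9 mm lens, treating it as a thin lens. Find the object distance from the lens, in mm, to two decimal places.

129.16 mm

With m = dᵢ/dₒ and 1/f = 1/dₒ + 1/dᵢ, substituting dᵢ = m·dₒ gives 1/f = (1 + 1/m)/dₒ, hence dₒ = f·(1 + 1/m).
dₒ = 94.9 × (1 + 1/2.77) = 94.9 × 1.36101 ≈ 129.160 mm.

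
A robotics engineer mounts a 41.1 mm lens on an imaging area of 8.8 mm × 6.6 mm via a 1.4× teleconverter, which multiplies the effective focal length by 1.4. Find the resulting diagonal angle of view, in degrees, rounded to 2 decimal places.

10.92°

Effective focal length f = 41.1 × 1.4 = 57.54 mm.
Sensor diagonal = √(8.8² + 6.6²) = √121.0000 ≈ 11.0000 mm.
α = 2·arctan(11.000 / (2 × 57.54)) = 2·arctan(0.09559) ≈ 10.9201°.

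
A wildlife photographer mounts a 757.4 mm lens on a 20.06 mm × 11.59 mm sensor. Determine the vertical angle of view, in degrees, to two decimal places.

Angle of view α = 2·arctan(h/2f) with h = 11.59 mm and f = 757.4 mm.
h/2f = 0.00765; arctan(0.00765) ≈ 0.4384°, so α ≈ 0.8767°.

0.88°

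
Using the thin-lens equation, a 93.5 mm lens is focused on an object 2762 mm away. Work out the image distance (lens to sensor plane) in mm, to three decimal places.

1/dᵢ = 1/f − 1/dₒ = 1/93.5 − 1/2762 = 0.0103331 mm⁻¹.
dᵢ = 1/0.0103331 ≈ 96.7761 mm.

96.776 mm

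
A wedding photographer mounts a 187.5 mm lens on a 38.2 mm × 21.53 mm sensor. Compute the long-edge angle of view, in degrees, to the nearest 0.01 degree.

11.63°

Angle of view α = 2·arctan(w/2f) with w = 38.2 mm and f = 187.5 mm.
w/2f = 0.10187; arctan(0.10187) ≈ 5.8165°, so α ≈ 11.6329°.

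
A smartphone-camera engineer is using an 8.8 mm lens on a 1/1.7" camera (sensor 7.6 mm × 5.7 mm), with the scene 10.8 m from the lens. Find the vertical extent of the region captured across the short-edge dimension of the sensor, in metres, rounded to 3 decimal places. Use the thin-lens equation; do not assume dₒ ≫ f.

6.990 m

dₒ: 10.8 m = 10800 mm.
Similar triangles through the lens centre give W/dₒ = h/dᵢ; with 1/f = 1/dₒ + 1/dᵢ this gives W = h·(dₒ − f)/f.
W = 5.7 mm × (10800 − 8.8) / 8.8 = 5.7 × 1226.2727 ≈ 6989.755 mm = 6.98975 m.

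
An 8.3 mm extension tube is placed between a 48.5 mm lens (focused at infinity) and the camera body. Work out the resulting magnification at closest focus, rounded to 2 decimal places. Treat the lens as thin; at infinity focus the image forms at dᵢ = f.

0.17×

The tube moves the image plane from f to f + e, so dᵢ = 48.5 + 8.3 = 56.8 mm. Focus is achieved when 1/f = 1/dₒ + 1/dᵢ, giving dₒ = 1/(1/f − 1/(f+e)).
Magnification m = dᵢ/dₒ = (f+e)·(1/f − 1/(f+e)) = e/f = 8.3/48.5 ≈ 0.1711.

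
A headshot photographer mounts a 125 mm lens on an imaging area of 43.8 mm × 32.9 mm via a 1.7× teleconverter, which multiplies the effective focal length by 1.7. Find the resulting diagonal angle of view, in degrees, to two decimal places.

Effective focal length f = 125 × 1.7 = 212.5 mm.
Sensor diagonal = √(43.8² + 32.9²) = √3000.8500 ≈ 54.7800 mm.
α = 2·arctan(54.780 / (2 × 212.5)) = 2·arctan(0.12889) ≈ 14.6892°.

14.69°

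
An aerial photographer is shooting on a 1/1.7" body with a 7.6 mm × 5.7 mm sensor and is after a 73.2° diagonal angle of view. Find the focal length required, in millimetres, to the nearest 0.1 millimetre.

Sensor diagonal = √(7.6² + 5.7²) = √90.2500 ≈ 9.5000 mm.
From α = 2·arctan(d/2f) we get f = d / (2·tan(α/2)).
With d = 9.5000 mm and α/2 = 36.6°, tan(α/2) ≈ 0.74267, so f ≈ 9.5000 / 1.48533 ≈ 6.3959 mm.

6.4 mm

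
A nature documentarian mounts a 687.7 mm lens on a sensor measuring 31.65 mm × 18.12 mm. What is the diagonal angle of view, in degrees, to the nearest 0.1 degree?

3.0°

Sensor diagonal = √(31.65² + 18.12²) = √1330.0569 ≈ 36.4699 mm.
Angle of view α = 2·arctan(d/2f) with d = 36.4699 mm and f = 687.7 mm.
d/2f = 0.02652; arctan(0.02652) ≈ 1.5189°, so α ≈ 3.0378°.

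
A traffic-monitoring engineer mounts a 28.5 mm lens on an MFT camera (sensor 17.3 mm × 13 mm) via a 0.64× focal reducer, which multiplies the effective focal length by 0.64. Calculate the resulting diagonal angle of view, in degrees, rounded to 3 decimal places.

61.353°

Effective focal length f = 28.5 × 0.64 = 18.24 mm.
Sensor diagonal = √(17.3² + 13²) = √468.2900 ≈ 21.6400 mm.
α = 2·arctan(21.640 / (2 × 18.24)) = 2·arctan(0.59320) ≈ 61.3530°.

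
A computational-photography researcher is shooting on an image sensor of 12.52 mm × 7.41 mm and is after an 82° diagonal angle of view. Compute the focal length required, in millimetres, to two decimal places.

8.37 mm

Sensor diagonal = √(12.52² + 7.41²) = √211.6585 ≈ 14.5485 mm.
From α = 2·arctan(d/2f) we get f = d / (2·tan(α/2)).
With d = 14.5485 mm and α/2 = 41°, tan(α/2) ≈ 0.86929, so f ≈ 14.5485 / 1.73857 ≈ 8.3681 mm.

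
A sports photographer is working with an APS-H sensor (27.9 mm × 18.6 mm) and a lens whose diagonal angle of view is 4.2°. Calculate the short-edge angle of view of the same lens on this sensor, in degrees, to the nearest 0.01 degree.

2.33°

Sensor diagonal = √(27.9² + 18.6²) = √1124.3700 ≈ 33.5316 mm.
From the diagonal AOV: f = 33.5316 / (2·tan(2.1°)) = 33.5316 / 0.07334 ≈ 457.2286 mm.
Short-edge AOV = 2·arctan(18.6 / (2 × 457.2286)) = 2·arctan(0.02034) ≈ 2.3305°.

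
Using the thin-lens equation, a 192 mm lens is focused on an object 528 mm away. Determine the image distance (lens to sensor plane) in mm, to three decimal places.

1/dᵢ = 1/f − 1/dₒ = 1/192 − 1/528 = 0.0033144 mm⁻¹.
dᵢ = 1/0.0033144 ≈ 301.7143 mm.

301.714 mm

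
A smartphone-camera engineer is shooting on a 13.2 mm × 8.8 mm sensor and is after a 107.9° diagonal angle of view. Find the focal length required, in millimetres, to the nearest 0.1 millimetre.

Sensor diagonal = √(13.2² + 8.8²) = √251.6800 ≈ 15.8644 mm.
From α = 2·arctan(d/2f) we get f = d / (2·tan(α/2)).
With d = 15.8644 mm and α/2 = 53.95°, tan(α/2) ≈ 1.37386, so f ≈ 15.8644 / 2.74772 ≈ 5.7737 mm.

5.8 mm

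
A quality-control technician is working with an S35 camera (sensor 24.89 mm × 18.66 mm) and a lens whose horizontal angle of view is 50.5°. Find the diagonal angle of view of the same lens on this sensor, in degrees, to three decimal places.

61.035°

From the horizontal AOV: f = 24.89 / (2·tan(25.25°)) = 24.89 / 0.94326 ≈ 26.3872 mm.
Sensor diagonal = √(24.89² + 18.66²) = √967.7077 ≈ 31.1080 mm.
Diagonal AOV = 2·arctan(31.1080 / (2 × 26.3872)) = 2·arctan(0.58945) ≈ 61.0347°.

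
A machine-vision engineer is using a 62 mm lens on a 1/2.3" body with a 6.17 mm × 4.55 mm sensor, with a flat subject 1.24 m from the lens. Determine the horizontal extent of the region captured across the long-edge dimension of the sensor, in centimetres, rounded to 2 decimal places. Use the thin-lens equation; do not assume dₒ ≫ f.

11.72 cm

dₒ: 1.24 m = 1240 mm.
Similar triangles through the lens centre give W/dₒ = w/dᵢ; with 1/f = 1/dₒ + 1/dᵢ this gives W = w·(dₒ − f)/f.
W = 6.17 mm × (1240 − 62) / 62 = 6.17 × 19.0000 ≈ 117.230 mm = 11.723 cm.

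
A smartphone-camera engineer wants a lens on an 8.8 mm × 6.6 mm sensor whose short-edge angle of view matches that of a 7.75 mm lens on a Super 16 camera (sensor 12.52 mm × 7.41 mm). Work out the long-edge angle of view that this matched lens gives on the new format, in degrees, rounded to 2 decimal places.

65.03°

Equal short-edge AOV ⇒ f₂ = f₁ · 6.6/7.41 = 7.75 × 0.89069 ≈ 6.9028 mm.
Long-edge AOV on the new format = 2·arctan(8.8 / (2 × 6.9028)) = 2·arctan(0.63742) ≈ 65.0285°.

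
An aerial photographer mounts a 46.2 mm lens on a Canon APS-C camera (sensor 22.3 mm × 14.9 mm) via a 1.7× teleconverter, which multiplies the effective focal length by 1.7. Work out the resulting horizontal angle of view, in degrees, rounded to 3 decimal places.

16.160°

Effective focal length f = 46.2 × 1.7 = 78.54 mm.
α = 2·arctan(22.3 / (2 × 78.54)) = 2·arctan(0.14197) ≈ 16.1601°.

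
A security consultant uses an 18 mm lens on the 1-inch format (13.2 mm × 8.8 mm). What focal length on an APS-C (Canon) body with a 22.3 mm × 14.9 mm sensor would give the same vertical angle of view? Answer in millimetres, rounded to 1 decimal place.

Equal angle of view means equal height/f ratio, so f₂ = f₁ · (height₂/height₁) = 18 × 14.9/8.8.
f₂ = 18 × 1.69318 ≈ 30.477 mm.

30.5 mm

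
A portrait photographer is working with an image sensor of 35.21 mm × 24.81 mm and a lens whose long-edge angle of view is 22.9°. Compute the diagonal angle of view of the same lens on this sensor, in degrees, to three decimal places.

27.832°

From the long-edge AOV: f = 35.21 / (2·tan(11.45°)) = 35.21 / 0.40509 ≈ 86.9195 mm.
Sensor diagonal = √(35.21² + 24.81²) = √1855.2802 ≈ 43.0730 mm.
Diagonal AOV = 2·arctan(43.0730 / (2 × 86.9195)) = 2·arctan(0.24777) ≈ 27.8324°.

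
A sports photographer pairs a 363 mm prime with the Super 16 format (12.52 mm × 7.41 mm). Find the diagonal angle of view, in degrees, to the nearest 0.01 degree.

2.30°

Sensor diagonal = √(12.52² + 7.41²) = √211.6585 ≈ 14.5485 mm.
Angle of view α = 2·arctan(d/2f) with d = 14.5485 mm and f = 363 mm.
d/2f = 0.02004; arctan(0.02004) ≈ 1.1480°, so α ≈ 2.2960°.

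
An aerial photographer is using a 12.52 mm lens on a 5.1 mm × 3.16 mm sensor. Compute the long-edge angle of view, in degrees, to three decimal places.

Angle of view α = 2·arctan(w/2f) with w = 5.1 mm and f = 12.52 mm.
w/2f = 0.20367; arctan(0.20367) ≈ 11.5122°, so α ≈ 23.0244°.

23.024°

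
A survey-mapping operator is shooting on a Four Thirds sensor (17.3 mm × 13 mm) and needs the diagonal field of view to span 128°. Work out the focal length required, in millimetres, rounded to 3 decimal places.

5.277 mm

Sensor diagonal = √(17.3² + 13²) = √468.2900 ≈ 21.6400 mm.
From α = 2·arctan(d/2f) we get f = d / (2·tan(α/2)).
With d = 21.6400 mm and α/2 = 64°, tan(α/2) ≈ 2.05030, so f ≈ 21.6400 / 4.10061 ≈ 5.2773 mm.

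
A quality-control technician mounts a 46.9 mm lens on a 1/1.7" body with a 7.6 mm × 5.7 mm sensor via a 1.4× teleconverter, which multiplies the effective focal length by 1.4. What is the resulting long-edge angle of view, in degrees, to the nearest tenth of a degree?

6.6°

Effective focal length f = 46.9 × 1.4 = 65.66 mm.
α = 2·arctan(7.6 / (2 × 65.66)) = 2·arctan(0.05787) ≈ 6.6245°.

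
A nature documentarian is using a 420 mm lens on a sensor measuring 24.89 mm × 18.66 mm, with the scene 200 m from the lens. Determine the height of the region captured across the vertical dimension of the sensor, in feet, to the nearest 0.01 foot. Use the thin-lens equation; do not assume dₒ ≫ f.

dₒ: 200 m = 200000 mm.
Similar triangles through the lens centre give W/dₒ = h/dᵢ; with 1/f = 1/dₒ + 1/dᵢ this gives W = h·(dₒ − f)/f.
W = 18.66 mm × (200000 − 420) / 420 = 18.66 × 475.1905 ≈ 8867.054 mm = 8867.054/304.8 ft = 29.0914 ft.

29.09 ft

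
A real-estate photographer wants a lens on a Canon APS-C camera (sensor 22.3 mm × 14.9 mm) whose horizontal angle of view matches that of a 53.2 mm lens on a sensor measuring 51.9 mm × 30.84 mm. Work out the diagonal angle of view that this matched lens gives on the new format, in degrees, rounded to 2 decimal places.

60.80°

Equal horizontal AOV ⇒ f₂ = f₁ · 22.3/51.9 = 53.2 × 0.42967 ≈ 22.8586 mm.
Sensor diagonal = √(22.3² + 14.9²) = √719.3000 ≈ 26.8198 mm.
Diagonal AOV on the new format = 2·arctan(26.8198 / (2 × 22.8586)) = 2·arctan(0.58665) ≈ 60.7957°.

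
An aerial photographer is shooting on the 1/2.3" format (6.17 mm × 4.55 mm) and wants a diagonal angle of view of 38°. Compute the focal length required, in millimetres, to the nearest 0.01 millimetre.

Sensor diagonal = √(6.17² + 4.55²) = √58.7714 ≈ 7.6663 mm.
From α = 2·arctan(d/2f) we get f = d / (2·tan(α/2)).
With d = 7.6663 mm and α/2 = 19°, tan(α/2) ≈ 0.34433, so f ≈ 7.6663 / 0.68866 ≈ 11.1322 mm.

11.13 mm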